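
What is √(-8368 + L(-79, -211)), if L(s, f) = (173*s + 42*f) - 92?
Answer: I*√30989 ≈ 176.04*I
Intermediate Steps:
L(s, f) = -92 + 42*f + 173*s (L(s, f) = (42*f + 173*s) - 92 = -92 + 42*f + 173*s)
√(-8368 + L(-79, -211)) = √(-8368 + (-92 + 42*(-211) + 173*(-79))) = √(-8368 + (-92 - 8862 - 13667)) = √(-8368 - 22621) = √(-30989) = I*√30989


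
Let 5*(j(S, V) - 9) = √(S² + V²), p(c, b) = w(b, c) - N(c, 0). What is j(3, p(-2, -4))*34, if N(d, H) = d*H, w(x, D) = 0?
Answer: 1632/5 ≈ 326.40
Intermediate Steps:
N(d, H) = H*d
p(c, b) = 0 (p(c, b) = 0 - 0*c = 0 - 1*0 = 0 + 0 = 0)
j(S, V) = 9 + √(S² + V²)/5
j(3, p(-2, -4))*34 = (9 + √(3² + 0²)/5)*34 = (9 + √(9 + 0)/5)*34 = (9 + √9/5)*34 = (9 + (⅕)*3)*34 = (9 + ⅗)*34 = (48/5)*34 = 1632/5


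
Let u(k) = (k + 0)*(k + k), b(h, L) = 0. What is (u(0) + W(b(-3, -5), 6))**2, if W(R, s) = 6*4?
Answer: 576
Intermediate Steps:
u(k) = 2*k**2 (u(k) = k*(2*k) = 2*k**2)
W(R, s) = 24
(u(0) + W(b(-3, -5), 6))**2 = (2*0**2 + 24)**2 = (2*0 + 24)**2 = (0 + 24)**2 = 24**2 = 576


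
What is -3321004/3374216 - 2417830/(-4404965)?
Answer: -323531285679/743165169122 ≈ -0.43534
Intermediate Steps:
-3321004/3374216 - 2417830/(-4404965) = -3321004*1/3374216 - 2417830*(-1/4404965) = -830251/843554 + 483566/880993 = -323531285679/743165169122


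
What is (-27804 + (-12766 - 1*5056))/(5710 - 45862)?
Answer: 3259/2868 ≈ 1.1363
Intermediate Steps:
(-27804 + (-12766 - 1*5056))/(5710 - 45862) = (-27804 + (-12766 - 5056))/(-40152) = (-27804 - 17822)*(-1/40152) = -45626*(-1/40152) = 3259/2868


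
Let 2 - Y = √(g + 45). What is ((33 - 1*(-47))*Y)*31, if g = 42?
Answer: 4960 - 2480*√87 ≈ -18172.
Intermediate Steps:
Y = 2 - √87 (Y = 2 - √(42 + 45) = 2 - √87 ≈ -7.3274)
((33 - 1*(-47))*Y)*31 = ((33 - 1*(-47))*(2 - √87))*31 = ((33 + 47)*(2 - √87))*31 = (80*(2 - √87))*31 = (160 - 80*√87)*31 = 4960 - 2480*√87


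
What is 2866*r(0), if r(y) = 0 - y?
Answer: 0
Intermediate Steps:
r(y) = -y
2866*r(0) = 2866*(-1*0) = 2866*0 = 0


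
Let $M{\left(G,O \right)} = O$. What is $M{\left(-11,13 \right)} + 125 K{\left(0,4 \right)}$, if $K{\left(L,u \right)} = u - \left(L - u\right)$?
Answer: $1013$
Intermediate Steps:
$K{\left(L,u \right)} = - L + 2 u$ ($K{\left(L,u \right)} = u - \left(L - u\right) = - L + 2 u$)
$M{\left(-11,13 \right)} + 125 K{\left(0,4 \right)} = 13 + 125 \left(\left(-1\right) 0 + 2 \cdot 4\right) = 13 + 125 \left(0 + 8\right) = 13 + 125 \cdot 8 = 13 + 1000 = 1013$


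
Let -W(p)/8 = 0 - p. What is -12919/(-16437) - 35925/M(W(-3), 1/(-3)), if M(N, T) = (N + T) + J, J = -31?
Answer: 1773642229/2728542 ≈ 650.03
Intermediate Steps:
W(p) = 8*p (W(p) = -8*(0 - p) = -(-8)*p = 8*p)
M(N, T) = -31 + N + T (M(N, T) = (N + T) - 31 = -31 + N + T)
-12919/(-16437) - 35925/M(W(-3), 1/(-3)) = -12919/(-16437) - 35925/(-31 + 8*(-3) + 1/(-3)) = -12919*(-1/16437) - 35925/(-31 - 24 - 1/3) = 12919/16437 - 35925/(-166/3) = 12919/16437 - 35925*(-3/166) = 12919/16437 + 107775/166 = 1773642229/2728542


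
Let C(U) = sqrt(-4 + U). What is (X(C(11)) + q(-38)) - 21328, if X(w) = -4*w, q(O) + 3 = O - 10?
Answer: -21379 - 4*sqrt(7) ≈ -21390.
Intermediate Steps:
q(O) = -13 + O (q(O) = -3 + (O - 10) = -3 + (-10 + O) = -13 + O)
(X(C(11)) + q(-38)) - 21328 = (-4*sqrt(-4 + 11) + (-13 - 38)) - 21328 = (-4*sqrt(7) - 51) - 21328 = (-51 - 4*sqrt(7)) - 21328 = -21379 - 4*sqrt(7)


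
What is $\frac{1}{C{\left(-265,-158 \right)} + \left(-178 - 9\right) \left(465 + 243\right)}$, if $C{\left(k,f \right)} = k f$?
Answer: $- \frac{1}{90526} \approx -1.1047 \cdot 10^{-5}$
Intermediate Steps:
$C{\left(k,f \right)} = f k$
$\frac{1}{C{\left(-265,-158 \right)} + \left(-178 - 9\right) \left(465 + 243\right)} = \frac{1}{\left(-158\right) \left(-265\right) + \left(-178 - 9\right) \left(465 + 243\right)} = \frac{1}{41870 - 132396} = \frac{1}{-90526} = - \frac{1}{90526}$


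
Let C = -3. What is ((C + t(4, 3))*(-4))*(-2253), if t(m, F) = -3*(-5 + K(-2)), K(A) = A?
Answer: 162216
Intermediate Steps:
t(m, F) = 21 (t(m, F) = -3*(-5 - 2) = -3*(-7) = 21)
((C + t(4, 3))*(-4))*(-2253) = ((-3 + 21)*(-4))*(-2253) = (18*(-4))*(-2253) = -72*(-2253) = 162216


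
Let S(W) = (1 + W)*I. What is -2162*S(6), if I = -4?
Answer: 60536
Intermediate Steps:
S(W) = -4 - 4*W (S(W) = (1 + W)*(-4) = -4 - 4*W)
-2162*S(6) = -2162*(-4 - 4*6) = -2162*(-4 - 24) = -2162*(-28) = 60536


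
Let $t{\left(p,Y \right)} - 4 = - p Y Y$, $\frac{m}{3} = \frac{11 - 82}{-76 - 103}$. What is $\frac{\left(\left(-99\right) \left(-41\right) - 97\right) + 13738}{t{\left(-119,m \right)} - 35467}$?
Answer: $- \frac{47260475}{94239256} \approx -0.50149$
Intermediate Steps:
$m = \frac{213}{179}$ ($m = 3 \frac{11 - 82}{-76 - 103} = 3 \left(- \frac{71}{-179}\right) = 3 \left(\left(-71\right) \left(- \frac{1}{179}\right)\right) = 3 \cdot \frac{71}{179} = \frac{213}{179} \approx 1.1899$)
$t{\left(p,Y \right)} = 4 - p Y^{2}$ ($t{\left(p,Y \right)} = 4 - p Y Y = 4 - Y p Y = 4 - p Y^{2}$)
$\frac{\left(\left(-99\right) \left(-41\right) - 97\right) + 13738}{t{\left(-119,m \right)} - 35467} = \frac{\left(\left(-99\right) \left(-41\right) - 97\right) + 13738}{\left(4 - - 119 \left(\frac{213}{179}\right)^{2}\right) - 35467} = \frac{\left(4059 - 97\right) + 13738}{\left(4 - \left(-119\right) \frac{45369}{32041}\right) - 35467} = \frac{3962 + 13738}{\left(4 + \frac{5398911}{32041}\right) - 35467} = \frac{17700}{\frac{5527075}{32041} - 35467} = \frac{17700}{- \frac{1130871072}{32041}} = 17700 \left(- \frac{32041}{1130871072}\right) = - \frac{47260475}{94239256}$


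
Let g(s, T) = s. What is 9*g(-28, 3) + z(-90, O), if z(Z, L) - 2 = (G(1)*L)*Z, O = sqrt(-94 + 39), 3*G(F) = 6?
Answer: -250 - 180*I*sqrt(55) ≈ -250.0 - 1334.9*I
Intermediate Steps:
G(F) = 2 (G(F) = (1/3)*6 = 2)
O = I*sqrt(55) (O = sqrt(-55) = I*sqrt(55) ≈ 7.4162*I)
z(Z, L) = 2 + 2*L*Z (z(Z, L) = 2 + (2*L)*Z = 2 + 2*L*Z)
9*g(-28, 3) + z(-90, O) = 9*(-28) + (2 + 2*(I*sqrt(55))*(-90)) = -252 + (2 - 180*I*sqrt(55)) = -250 - 180*I*sqrt(55)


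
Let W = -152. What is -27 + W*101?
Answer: -15379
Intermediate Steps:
-27 + W*101 = -27 - 152*101 = -27 - 15352 = -15379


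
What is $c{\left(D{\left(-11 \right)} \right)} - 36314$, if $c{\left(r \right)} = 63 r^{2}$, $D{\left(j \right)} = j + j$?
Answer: $-5822$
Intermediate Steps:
$D{\left(j \right)} = 2 j$
$c{\left(D{\left(-11 \right)} \right)} - 36314 = 63 \left(2 \left(-11\right)\right)^{2} - 36314 = 63 \left(-22\right)^{2} - 36314 = 63 \cdot 484 - 36314 = 30492 - 36314 = -5822$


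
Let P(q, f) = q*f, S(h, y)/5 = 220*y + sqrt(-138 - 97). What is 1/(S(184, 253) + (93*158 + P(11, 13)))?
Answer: 293137/85929306644 - 5*I*sqrt(235)/85929306644 ≈ 3.4114e-6 - 8.92e-10*I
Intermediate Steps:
S(h, y) = 1100*y + 5*I*sqrt(235) (S(h, y) = 5*(220*y + sqrt(-138 - 97)) = 5*(220*y + sqrt(-235)) = 5*(220*y + I*sqrt(235)) = 1100*y + 5*I*sqrt(235))
P(q, f) = f*q
1/(S(184, 253) + (93*158 + P(11, 13))) = 1/((1100*253 + 5*I*sqrt(235)) + (93*158 + 13*11)) = 1/((278300 + 5*I*sqrt(235)) + (14694 + 143)) = 1/((278300 + 5*I*sqrt(235)) + 14837) = 1/(293137 + 5*I*sqrt(235))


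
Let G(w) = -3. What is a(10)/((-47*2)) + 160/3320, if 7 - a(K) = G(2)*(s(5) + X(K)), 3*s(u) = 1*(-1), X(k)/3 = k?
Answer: -3796/3901 ≈ -0.97308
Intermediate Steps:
X(k) = 3*k
s(u) = -1/3 (s(u) = (1*(-1))/3 = (1/3)*(-1) = -1/3)
a(K) = 6 + 9*K (a(K) = 7 - (-3)*(-1/3 + 3*K) = 7 - (1 - 9*K) = 7 + (-1 + 9*K) = 6 + 9*K)
a(10)/((-47*2)) + 160/3320 = (6 + 9*10)/((-47*2)) + 160/3320 = (6 + 90)/(-94) + 160*(1/3320) = 96*(-1/94) + 4/83 = -48/47 + 4/83 = -3796/3901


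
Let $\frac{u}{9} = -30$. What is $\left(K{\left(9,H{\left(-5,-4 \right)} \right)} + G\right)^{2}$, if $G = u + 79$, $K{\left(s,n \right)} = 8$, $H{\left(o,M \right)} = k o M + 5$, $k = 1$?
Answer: $33489$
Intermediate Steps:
$u = -270$ ($u = 9 \left(-30\right) = -270$)
$H{\left(o,M \right)} = 5 + M o$ ($H{\left(o,M \right)} = 1 o M + 5 = o M + 5 = M o + 5 = 5 + M o$)
$G = -191$ ($G = -270 + 79 = -191$)
$\left(K{\left(9,H{\left(-5,-4 \right)} \right)} + G\right)^{2} = \left(8 - 191\right)^{2} = \left(-183\right)^{2} = 33489$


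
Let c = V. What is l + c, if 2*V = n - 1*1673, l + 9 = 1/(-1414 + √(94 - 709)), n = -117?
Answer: -1808011358/2000011 - I*√615/2000011 ≈ -904.0 - 1.24e-5*I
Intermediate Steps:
l = -9 + 1/(-1414 + I*√615) (l = -9 + 1/(-1414 + √(94 - 709)) = -9 + 1/(-1414 + √(-615)) = -9 + 1/(-1414 + I*√615) ≈ -9.0007 - 1.24e-5*I)
V = -895 (V = (-117 - 1*1673)/2 = (-117 - 1673)/2 = (½)*(-1790) = -895)
c = -895
l + c = (-18001513/2000011 - I*√615/2000011) - 895 = -1808011358/2000011 - I*√615/2000011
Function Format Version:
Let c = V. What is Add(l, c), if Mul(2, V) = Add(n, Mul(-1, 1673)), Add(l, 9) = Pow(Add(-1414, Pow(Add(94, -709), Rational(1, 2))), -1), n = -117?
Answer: Add(Rational(-1808011358, 2000011), Mul(Rational(-1, 2000011), I, Pow(615, Rational(1, 2)))) ≈ Add(-904.00, Mul(-1.2400e-5, I))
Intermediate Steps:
l = Add(-9, Pow(Add(-1414, Mul(I, Pow(615, Rational(1, 2)))), -1)) (l = Add(-9, Pow(Add(-1414, Pow(Add(94, -709), Rational(1, 2))), -1)) = Add(-9, Pow(Add(-1414, Pow(-615, Rational(1, 2))), -1)) = Add(-9, Pow(Add(-1414, Mul(I, Pow(615, Rational(1, 2)))), -1)) ≈ Add(-9.0007, Mul(-1.2400e-5, I)))
V = -895 (V = Mul(Rational(1, 2), Add(-117, Mul(-1, 1673))) = Mul(Rational(1, 2), Add(-117, -1673)) = Mul(Rational(1, 2), -1790) = -895)
c = -895
Add(l, c) = Add(Add(Rational(-18001513, 2000011), Mul(Rational(-1, 2000011), I, Pow(615, Rational(1, 2)))), -895) = Add(Rational(-1808011358, 2000011), Mul(Rational(-1, 2000011), I, Pow(615, Rational(1, 2))))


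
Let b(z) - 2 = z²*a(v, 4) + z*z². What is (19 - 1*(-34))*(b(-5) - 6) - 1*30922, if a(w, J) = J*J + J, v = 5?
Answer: -11259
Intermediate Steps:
a(w, J) = J + J² (a(w, J) = J² + J = J + J²)
b(z) = 2 + z³ + 20*z² (b(z) = 2 + (z²*(4*(1 + 4)) + z*z²) = 2 + (z²*(4*5) + z³) = 2 + (z²*20 + z³) = 2 + (20*z² + z³) = 2 + (z³ + 20*z²) = 2 + z³ + 20*z²)
(19 - 1*(-34))*(b(-5) - 6) - 1*30922 = (19 - 1*(-34))*((2 + (-5)³ + 20*(-5)²) - 6) - 1*30922 = (19 + 34)*((2 - 125 + 20*25) - 6) - 30922 = 53*((2 - 125 + 500) - 6) - 30922 = 53*(377 - 6) - 30922 = 53*371 - 30922 = 19663 - 30922 = -11259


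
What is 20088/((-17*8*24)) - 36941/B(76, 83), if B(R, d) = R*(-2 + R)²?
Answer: -44170411/7074992 ≈ -6.2432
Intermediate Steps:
20088/((-17*8*24)) - 36941/B(76, 83) = 20088/((-17*8*24)) - 36941*1/(76*(-2 + 76)²) = 20088/((-136*24)) - 36941/(76*74²) = 20088/(-3264) - 36941/(76*5476) = 20088*(-1/3264) - 36941/416176 = -837/136 - 36941*1/416176 = -837/136 - 36941/416176 = -44170411/7074992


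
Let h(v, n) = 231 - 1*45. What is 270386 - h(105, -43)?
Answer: 270200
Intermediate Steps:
h(v, n) = 186 (h(v, n) = 231 - 45 = 186)
270386 - h(105, -43) = 270386 - 1*186 = 270386 - 186 = 270200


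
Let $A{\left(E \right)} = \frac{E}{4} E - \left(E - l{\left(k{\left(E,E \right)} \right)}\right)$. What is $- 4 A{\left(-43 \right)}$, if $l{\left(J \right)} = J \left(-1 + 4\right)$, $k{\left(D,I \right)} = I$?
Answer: $-1505$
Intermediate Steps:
$l{\left(J \right)} = 3 J$ ($l{\left(J \right)} = J 3 = 3 J$)
$A{\left(E \right)} = 2 E + \frac{E^{2}}{4}$ ($A{\left(E \right)} = \frac{E}{4} E + \left(3 E - E\right) = E \frac{1}{4} E + 2 E = \frac{E}{4} E + 2 E = \frac{E^{2}}{4} + 2 E = 2 E + \frac{E^{2}}{4}$)
$- 4 A{\left(-43 \right)} = - 4 \cdot \frac{1}{4} \left(-43\right) \left(8 - 43\right) = - 4 \cdot \frac{1}{4} \left(-43\right) \left(-35\right) = \left(-4\right) \frac{1505}{4} = -1505$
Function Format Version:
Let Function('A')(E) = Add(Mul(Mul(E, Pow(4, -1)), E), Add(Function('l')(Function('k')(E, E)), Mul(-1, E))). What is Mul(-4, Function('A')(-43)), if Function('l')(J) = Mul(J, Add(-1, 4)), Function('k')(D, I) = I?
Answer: -1505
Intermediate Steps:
Function('l')(J) = Mul(3, J) (Function('l')(J) = Mul(J, 3) = Mul(3, J))
Function('A')(E) = Add(Mul(2, E), Mul(Rational(1, 4), Pow(E, 2))) (Function('A')(E) = Add(Mul(Mul(E, Pow(4, -1)), E), Add(Mul(3, E), Mul(-1, E))) = Add(Mul(Mul(E, Rational(1, 4)), E), Mul(2, E)) = Add(Mul(Mul(Rational(1, 4), E), E), Mul(2, E)) = Add(Mul(Rational(1, 4), Pow(E, 2)), Mul(2, E)) = Add(Mul(2, E), Mul(Rational(1, 4), Pow(E, 2))))
Mul(-4, Function('A')(-43)) = Mul(-4, Mul(Rational(1, 4), -43, Add(8, -43))) = Mul(-4, Mul(Rational(1, 4), -43, -35)) = Mul(-4, Rational(1505, 4)) = -1505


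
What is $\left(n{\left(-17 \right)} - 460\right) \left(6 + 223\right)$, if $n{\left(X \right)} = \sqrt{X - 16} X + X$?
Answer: $-109233 - 3893 i \sqrt{33} \approx -1.0923 \cdot 10^{5} - 22364.0 i$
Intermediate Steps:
$n{\left(X \right)} = X + X \sqrt{-16 + X}$ ($n{\left(X \right)} = \sqrt{-16 + X} X + X = X \sqrt{-16 + X} + X = X + X \sqrt{-16 + X}$)
$\left(n{\left(-17 \right)} - 460\right) \left(6 + 223\right) = \left(- 17 \left(1 + \sqrt{-16 - 17}\right) - 460\right) \left(6 + 223\right) = \left(- 17 \left(1 + \sqrt{-33}\right) - 460\right) 229 = \left(- 17 \left(1 + i \sqrt{33}\right) - 460\right) 229 = \left(\left(-17 - 17 i \sqrt{33}\right) - 460\right) 229 = \left(-477 - 17 i \sqrt{33}\right) 229 = -109233 - 3893 i \sqrt{33}$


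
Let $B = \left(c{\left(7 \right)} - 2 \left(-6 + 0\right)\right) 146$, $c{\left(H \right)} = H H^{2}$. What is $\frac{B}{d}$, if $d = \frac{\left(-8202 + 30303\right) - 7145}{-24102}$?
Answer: $- \frac{312301665}{3739} \approx -83526.0$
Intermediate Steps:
$c{\left(H \right)} = H^{3}$
$B = 51830$ ($B = \left(7^{3} - 2 \left(-6 + 0\right)\right) 146 = \left(343 - -12\right) 146 = \left(343 + 12\right) 146 = 355 \cdot 146 = 51830$)
$d = - \frac{7478}{12051}$ ($d = \left(22101 - 7145\right) \left(- \frac{1}{24102}\right) = 14956 \left(- \frac{1}{24102}\right) = - \frac{7478}{12051} \approx -0.62053$)
$\frac{B}{d} = \frac{51830}{- \frac{7478}{12051}} = 51830 \left(- \frac{12051}{7478}\right) = - \frac{312301665}{3739}$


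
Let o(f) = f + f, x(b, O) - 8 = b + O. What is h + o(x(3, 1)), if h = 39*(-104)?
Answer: -4032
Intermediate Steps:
x(b, O) = 8 + O + b (x(b, O) = 8 + (b + O) = 8 + (O + b) = 8 + O + b)
o(f) = 2*f
h = -4056
h + o(x(3, 1)) = -4056 + 2*(8 + 1 + 3) = -4056 + 2*12 = -4056 + 24 = -4032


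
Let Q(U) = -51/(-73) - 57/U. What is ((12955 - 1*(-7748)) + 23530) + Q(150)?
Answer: 161451613/3650 ≈ 44233.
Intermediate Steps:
Q(U) = 51/73 - 57/U (Q(U) = -51*(-1/73) - 57/U = 51/73 - 57/U)
((12955 - 1*(-7748)) + 23530) + Q(150) = ((12955 - 1*(-7748)) + 23530) + (51/73 - 57/150) = ((12955 + 7748) + 23530) + (51/73 - 57*1/150) = (20703 + 23530) + (51/73 - 19/50) = 44233 + 1163/3650 = 161451613/3650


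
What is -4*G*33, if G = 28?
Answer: -3696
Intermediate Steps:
-4*G*33 = -4*28*33 = -112*33 = -3696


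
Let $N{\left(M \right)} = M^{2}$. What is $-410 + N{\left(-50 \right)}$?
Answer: $2090$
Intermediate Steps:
$-410 + N{\left(-50 \right)} = -410 + \left(-50\right)^{2} = -410 + 2500 = 2090$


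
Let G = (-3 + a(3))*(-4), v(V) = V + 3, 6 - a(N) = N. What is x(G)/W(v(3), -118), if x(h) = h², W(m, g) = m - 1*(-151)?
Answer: 0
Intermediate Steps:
a(N) = 6 - N
v(V) = 3 + V
G = 0 (G = (-3 + (6 - 1*3))*(-4) = (-3 + (6 - 3))*(-4) = (-3 + 3)*(-4) = 0*(-4) = 0)
W(m, g) = 151 + m (W(m, g) = m + 151 = 151 + m)
x(G)/W(v(3), -118) = 0²/(151 + (3 + 3)) = 0/(151 + 6) = 0/157 = 0*(1/157) = 0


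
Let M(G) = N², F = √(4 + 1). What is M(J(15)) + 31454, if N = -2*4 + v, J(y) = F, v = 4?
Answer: 31470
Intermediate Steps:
F = √5 ≈ 2.2361
J(y) = √5
N = -4 (N = -2*4 + 4 = -8 + 4 = -4)
M(G) = 16 (M(G) = (-4)² = 16)
M(J(15)) + 31454 = 16 + 31454 = 31470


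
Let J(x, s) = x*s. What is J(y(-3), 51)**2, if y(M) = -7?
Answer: 127449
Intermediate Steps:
J(x, s) = s*x
J(y(-3), 51)**2 = (51*(-7))**2 = (-357)**2 = 127449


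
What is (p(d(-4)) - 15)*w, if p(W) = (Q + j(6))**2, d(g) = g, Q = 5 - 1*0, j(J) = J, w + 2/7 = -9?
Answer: -6890/7 ≈ -984.29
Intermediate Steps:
w = -65/7 (w = -2/7 - 9 = -65/7 ≈ -9.2857)
Q = 5 (Q = 5 + 0 = 5)
p(W) = 121 (p(W) = (5 + 6)**2 = 11**2 = 121)
(p(d(-4)) - 15)*w = (121 - 15)*(-65/7) = 106*(-65/7) = -6890/7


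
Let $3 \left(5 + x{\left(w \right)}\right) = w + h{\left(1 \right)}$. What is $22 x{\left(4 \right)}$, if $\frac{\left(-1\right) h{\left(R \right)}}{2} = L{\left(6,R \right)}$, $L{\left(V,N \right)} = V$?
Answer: $- \frac{506}{3} \approx -168.67$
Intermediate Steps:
$h{\left(R \right)} = -12$ ($h{\left(R \right)} = \left(-2\right) 6 = -12$)
$x{\left(w \right)} = -9 + \frac{w}{3}$ ($x{\left(w \right)} = -5 + \frac{w - 12}{3} = -5 + \frac{-12 + w}{3} = -5 + \left(-4 + \frac{w}{3}\right) = -9 + \frac{w}{3}$)
$22 x{\left(4 \right)} = 22 \left(-9 + \frac{1}{3} \cdot 4\right) = 22 \left(-9 + \frac{4}{3}\right) = 22 \left(- \frac{23}{3}\right) = - \frac{506}{3}$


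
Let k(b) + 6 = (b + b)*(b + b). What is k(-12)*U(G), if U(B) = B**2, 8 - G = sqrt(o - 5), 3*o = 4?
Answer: 34390 - 3040*I*sqrt(33) ≈ 34390.0 - 17463.0*I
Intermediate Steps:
o = 4/3 (o = (1/3)*4 = 4/3 ≈ 1.3333)
G = 8 - I*sqrt(33)/3 (G = 8 - sqrt(4/3 - 5) = 8 - sqrt(-11/3) = 8 - I*sqrt(33)/3 ≈ 8.0 - 1.9149*I)
k(b) = -6 + 4*b**2 (k(b) = -6 + (b + b)*(b + b) = -6 + (2*b)*(2*b) = -6 + 4*b**2)
k(-12)*U(G) = (-6 + 4*(-12)**2)*(8 - I*sqrt(33)/3)**2 = (-6 + 4*144)*(8 - I*sqrt(33)/3)**2 = (-6 + 576)*(8 - I*sqrt(33)/3)**2 = 570*(8 - I*sqrt(33)/3)**2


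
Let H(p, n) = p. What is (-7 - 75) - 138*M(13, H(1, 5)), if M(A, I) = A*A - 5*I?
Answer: -22714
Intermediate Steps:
M(A, I) = A**2 - 5*I
(-7 - 75) - 138*M(13, H(1, 5)) = (-7 - 75) - 138*(13**2 - 5*1) = -82 - 138*(169 - 5) = -82 - 138*164 = -82 - 22632 = -22714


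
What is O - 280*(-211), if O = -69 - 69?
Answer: 58942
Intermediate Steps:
O = -138
O - 280*(-211) = -138 - 280*(-211) = -138 + 59080 = 58942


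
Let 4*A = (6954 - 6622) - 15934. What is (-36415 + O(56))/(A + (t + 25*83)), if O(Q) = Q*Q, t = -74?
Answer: 66558/3799 ≈ 17.520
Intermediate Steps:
O(Q) = Q**2
A = -7801/2 (A = ((6954 - 6622) - 15934)/4 = (332 - 15934)/4 = (1/4)*(-15602) = -7801/2 ≈ -3900.5)
(-36415 + O(56))/(A + (t + 25*83)) = (-36415 + 56**2)/(-7801/2 + (-74 + 25*83)) = (-36415 + 3136)/(-7801/2 + (-74 + 2075)) = -33279/(-7801/2 + 2001) = -33279/(-3799/2) = -33279*(-2/3799) = 66558/3799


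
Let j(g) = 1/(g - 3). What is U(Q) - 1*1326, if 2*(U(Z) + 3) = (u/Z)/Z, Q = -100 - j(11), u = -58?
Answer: -852689585/641601 ≈ -1329.0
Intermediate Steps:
j(g) = 1/(-3 + g)
Q = -801/8 (Q = -100 - 1/(-3 + 11) = -100 - 1/8 = -100 - 1*⅛ = -100 - ⅛ = -801/8 ≈ -100.13)
U(Z) = -3 - 29/Z² (U(Z) = -3 + ((-58/Z)/Z)/2 = -3 + (-58/Z²)/2 = -3 - 29/Z²)
U(Q) - 1*1326 = (-3 - 29/(-801/8)²) - 1*1326 = (-3 - 29*64/641601) - 1326 = (-3 - 1856/641601) - 1326 = -1926659/641601 - 1326 = -852689585/641601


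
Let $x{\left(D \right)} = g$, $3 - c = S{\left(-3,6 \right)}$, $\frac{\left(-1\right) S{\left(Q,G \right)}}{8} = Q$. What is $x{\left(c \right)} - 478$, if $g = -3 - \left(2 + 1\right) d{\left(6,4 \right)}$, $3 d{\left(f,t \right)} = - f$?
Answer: $-475$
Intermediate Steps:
$d{\left(f,t \right)} = - \frac{f}{3}$ ($d{\left(f,t \right)} = \frac{\left(-1\right) f}{3} = - \frac{f}{3}$)
$S{\left(Q,G \right)} = - 8 Q$
$c = -21$ ($c = 3 - \left(-8\right) \left(-3\right) = 3 - 24 = -21$)
$g = 3$ ($g = -3 - \left(2 + 1\right) \left(\left(- \frac{1}{3}\right) 6\right) = -3 - 3 \left(-2\right) = -3 - -6 = -3 + 6 = 3$)
$x{\left(D \right)} = 3$
$x{\left(c \right)} - 478 = 3 - 478 = -475$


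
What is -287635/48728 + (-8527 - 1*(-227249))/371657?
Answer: -96243675579/18110102296 ≈ -5.3144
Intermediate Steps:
-287635/48728 + (-8527 - 1*(-227249))/371657 = -287635*1/48728 + (-8527 + 227249)*(1/371657) = -287635/48728 + 218722*(1/371657) = -287635/48728 + 218722/371657 = -96243675579/18110102296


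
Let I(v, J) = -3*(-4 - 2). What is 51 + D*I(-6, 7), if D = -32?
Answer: -525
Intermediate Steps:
I(v, J) = 18 (I(v, J) = -3*(-6) = 18)
51 + D*I(-6, 7) = 51 - 32*18 = 51 - 576 = -525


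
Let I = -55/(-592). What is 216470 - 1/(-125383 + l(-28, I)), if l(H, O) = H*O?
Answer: 4017048726578/18557069 ≈ 2.1647e+5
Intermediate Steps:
I = 55/592 (I = -55*(-1/592) = 55/592 ≈ 0.092905)
216470 - 1/(-125383 + l(-28, I)) = 216470 - 1/(-125383 - 28*55/592) = 216470 - 1/(-125383 - 385/148) = 216470 - 1/(-18557069/148) = 216470 - 1*(-148/18557069) = 216470 + 148/18557069 = 4017048726578/18557069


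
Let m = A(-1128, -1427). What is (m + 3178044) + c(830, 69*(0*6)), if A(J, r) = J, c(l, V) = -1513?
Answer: 3175403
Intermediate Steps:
m = -1128
(m + 3178044) + c(830, 69*(0*6)) = (-1128 + 3178044) - 1513 = 3176916 - 1513 = 3175403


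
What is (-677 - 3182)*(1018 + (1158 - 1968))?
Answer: -802672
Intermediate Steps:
(-677 - 3182)*(1018 + (1158 - 1968)) = -3859*(1018 - 810) = -3859*208 = -802672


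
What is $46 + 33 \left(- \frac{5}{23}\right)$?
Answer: $\frac{893}{23} \approx 38.826$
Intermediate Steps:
$46 + 33 \left(- \frac{5}{23}\right) = 46 - \frac{165}{23} = \frac{893}{23}$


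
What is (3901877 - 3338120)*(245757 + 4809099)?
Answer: 2849710453992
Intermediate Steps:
(3901877 - 3338120)*(245757 + 4809099) = 563757*5054856 = 2849710453992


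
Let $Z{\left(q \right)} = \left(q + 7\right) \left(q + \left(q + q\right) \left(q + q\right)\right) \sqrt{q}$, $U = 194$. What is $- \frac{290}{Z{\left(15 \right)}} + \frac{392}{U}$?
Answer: $\frac{196}{97} - \frac{29 \sqrt{15}}{30195} \approx 2.0169$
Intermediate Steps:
$Z{\left(q \right)} = \sqrt{q} \left(7 + q\right) \left(q + 4 q^{2}\right)$ ($Z{\left(q \right)} = \left(7 + q\right) \left(q + 2 q 2 q\right) \sqrt{q} = \left(7 + q\right) \left(q + 4 q^{2}\right) \sqrt{q} = \sqrt{q} \left(7 + q\right) \left(q + 4 q^{2}\right)$)
$- \frac{290}{Z{\left(15 \right)}} + \frac{392}{U} = - \frac{290}{15^{\frac{3}{2}} \left(7 + 4 \cdot 15^{2} + 29 \cdot 15\right)} + \frac{392}{194} = - \frac{290}{15 \sqrt{15} \left(7 + 4 \cdot 225 + 435\right)} + 392 \cdot \frac{1}{194} = - \frac{290}{15 \sqrt{15} \left(7 + 900 + 435\right)} + \frac{196}{97} = - \frac{290}{15 \sqrt{15} \cdot 1342} + \frac{196}{97} = - \frac{290}{20130 \sqrt{15}} + \frac{196}{97} = - 290 \frac{\sqrt{15}}{301950} + \frac{196}{97} = - \frac{29 \sqrt{15}}{30195} + \frac{196}{97} = \frac{196}{97} - \frac{29 \sqrt{15}}{30195}$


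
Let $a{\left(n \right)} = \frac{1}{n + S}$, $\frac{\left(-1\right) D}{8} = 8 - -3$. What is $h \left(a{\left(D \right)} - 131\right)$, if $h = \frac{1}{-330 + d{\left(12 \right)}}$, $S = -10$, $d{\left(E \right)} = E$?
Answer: $\frac{12839}{31164} \approx 0.41198$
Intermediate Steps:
$D = -88$ ($D = - 8 \left(8 - -3\right) = - 8 \left(8 + 3\right) = \left(-8\right) 11 = -88$)
$a{\left(n \right)} = \frac{1}{-10 + n}$ ($a{\left(n \right)} = \frac{1}{n - 10} = \frac{1}{-10 + n}$)
$h = - \frac{1}{318}$ ($h = \frac{1}{-330 + 12} = \frac{1}{-318} = - \frac{1}{318} \approx -0.0031447$)
$h \left(a{\left(D \right)} - 131\right) = - \frac{\frac{1}{-10 - 88} - 131}{318} = - \frac{\frac{1}{-98} - 131}{318} = - \frac{- \frac{1}{98} - 131}{318} = \left(- \frac{1}{318}\right) \left(- \frac{12839}{98}\right) = \frac{12839}{31164}$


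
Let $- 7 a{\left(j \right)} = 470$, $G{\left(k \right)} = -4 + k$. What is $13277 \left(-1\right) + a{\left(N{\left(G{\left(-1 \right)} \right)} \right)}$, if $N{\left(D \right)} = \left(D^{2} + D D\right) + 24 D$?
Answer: $- \frac{93409}{7} \approx -13344.0$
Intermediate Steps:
$N{\left(D \right)} = 2 D^{2} + 24 D$ ($N{\left(D \right)} = \left(D^{2} + D^{2}\right) + 24 D = 2 D^{2} + 24 D$)
$a{\left(j \right)} = - \frac{470}{7}$ ($a{\left(j \right)} = \left(- \frac{1}{7}\right) 470 = - \frac{470}{7}$)
$13277 \left(-1\right) + a{\left(N{\left(G{\left(-1 \right)} \right)} \right)} = 13277 \left(-1\right) - \frac{470}{7} = -13277 - \frac{470}{7} = - \frac{93409}{7}$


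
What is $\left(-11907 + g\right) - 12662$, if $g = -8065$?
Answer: $-32634$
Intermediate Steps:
$\left(-11907 + g\right) - 12662 = \left(-11907 - 8065\right) - 12662 = -19972 - 12662 = -32634$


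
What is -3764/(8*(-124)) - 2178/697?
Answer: 115733/172856 ≈ 0.66953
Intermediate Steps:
-3764/(8*(-124)) - 2178/697 = -3764/(-992) - 2178*1/697 = -3764*(-1/992) - 2178/697 = 941/248 - 2178/697 = 115733/172856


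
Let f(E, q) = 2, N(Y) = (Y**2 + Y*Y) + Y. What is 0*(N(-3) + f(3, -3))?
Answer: 0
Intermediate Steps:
N(Y) = Y + 2*Y**2 (N(Y) = (Y**2 + Y**2) + Y = 2*Y**2 + Y = Y + 2*Y**2)
0*(N(-3) + f(3, -3)) = 0*(-3*(1 + 2*(-3)) + 2) = 0*(-3*(1 - 6) + 2) = 0*(-3*(-5) + 2) = 0*(15 + 2) = 0*17 = 0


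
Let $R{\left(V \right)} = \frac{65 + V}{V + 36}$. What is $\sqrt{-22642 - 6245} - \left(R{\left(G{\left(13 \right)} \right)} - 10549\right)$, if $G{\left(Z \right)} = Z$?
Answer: $\frac{516823}{49} + i \sqrt{28887} \approx 10547.0 + 169.96 i$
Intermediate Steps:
$R{\left(V \right)} = \frac{65 + V}{36 + V}$
$\sqrt{-22642 - 6245} - \left(R{\left(G{\left(13 \right)} \right)} - 10549\right) = \sqrt{-22642 - 6245} - \left(\frac{65 + 13}{36 + 13} - 10549\right) = \sqrt{-28887} - \left(\frac{1}{49} \cdot 78 - 10549\right) = i \sqrt{28887} - \left(\frac{1}{49} \cdot 78 - 10549\right) = i \sqrt{28887} - \left(\frac{78}{49} - 10549\right) = i \sqrt{28887} - - \frac{516823}{49} = i \sqrt{28887} + \frac{516823}{49} = \frac{516823}{49} + i \sqrt{28887}$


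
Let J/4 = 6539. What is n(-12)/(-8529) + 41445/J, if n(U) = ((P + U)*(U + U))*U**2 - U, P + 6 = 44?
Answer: 901148023/74361508 ≈ 12.118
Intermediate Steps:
J = 26156 (J = 4*6539 = 26156)
P = 38 (P = -6 + 44 = 38)
n(U) = -U + 2*U**3*(38 + U) (n(U) = ((38 + U)*(U + U))*U**2 - U = ((38 + U)*(2*U))*U**2 - U = (2*U*(38 + U))*U**2 - U = 2*U**3*(38 + U) - U = -U + 2*U**3*(38 + U))
n(-12)/(-8529) + 41445/J = (-1*(-12) + 2*(-12)**4 + 76*(-12)**3)/(-8529) + 41445/26156 = (12 + 2*20736 + 76*(-1728))*(-1/8529) + 41445*(1/26156) = (12 + 41472 - 131328)*(-1/8529) + 41445/26156 = -89844*(-1/8529) + 41445/26156 = 29948/2843 + 41445/26156 = 901148023/74361508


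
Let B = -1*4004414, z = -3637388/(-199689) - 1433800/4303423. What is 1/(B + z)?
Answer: -859346235447/3441162729166172134 ≈ -2.4973e-7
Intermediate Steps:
z = 15366905090924/859346235447 (z = -3637388*(-1/199689) - 1433800*1/4303423 = 3637388/199689 - 1433800/4303423 = 15366905090924/859346235447 ≈ 17.882)
B = -4004414
1/(B + z) = 1/(-4004414 + 15366905090924/859346235447) = 1/(-3441162729166172134/859346235447) = -859346235447/3441162729166172134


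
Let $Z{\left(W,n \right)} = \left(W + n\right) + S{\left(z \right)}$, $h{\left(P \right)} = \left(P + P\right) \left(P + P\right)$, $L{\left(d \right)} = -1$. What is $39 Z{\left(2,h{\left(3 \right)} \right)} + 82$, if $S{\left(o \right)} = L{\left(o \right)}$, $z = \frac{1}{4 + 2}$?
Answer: $1525$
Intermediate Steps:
$h{\left(P \right)} = 4 P^{2}$ ($h{\left(P \right)} = 2 P 2 P = 4 P^{2}$)
$z = \frac{1}{6} \approx 0.16667$
$S{\left(o \right)} = -1$
$Z{\left(W,n \right)} = -1 + W + n$ ($Z{\left(W,n \right)} = \left(W + n\right) - 1 = -1 + W + n$)
$39 Z{\left(2,h{\left(3 \right)} \right)} + 82 = 39 \left(-1 + 2 + 4 \cdot 3^{2}\right) + 82 = 39 \left(-1 + 2 + 4 \cdot 9\right) + 82 = 39 \left(-1 + 2 + 36\right) + 82 = 39 \cdot 37 + 82 = 1443 + 82 = 1525$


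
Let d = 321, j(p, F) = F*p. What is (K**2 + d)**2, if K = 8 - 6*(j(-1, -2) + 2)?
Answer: 332929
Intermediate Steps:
K = -16 (K = 8 - 6*(-2*(-1) + 2) = 8 - 6*(2 + 2) = 8 - 6*4 = 8 - 1*24 = 8 - 24 = -16)
(K**2 + d)**2 = ((-16)**2 + 321)**2 = (256 + 321)**2 = 577**2 = 332929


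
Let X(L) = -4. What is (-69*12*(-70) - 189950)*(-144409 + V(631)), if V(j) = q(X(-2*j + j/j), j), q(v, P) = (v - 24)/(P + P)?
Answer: 12027205055070/631 ≈ 1.9061e+10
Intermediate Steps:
q(v, P) = (-24 + v)/(2*P) (q(v, P) = (-24 + v)/((2*P)) = (-24 + v)*(1/(2*P)) = (-24 + v)/(2*P))
V(j) = -14/j (V(j) = (-24 - 4)/(2*j) = (1/2)*(-28)/j = -14/j)
(-69*12*(-70) - 189950)*(-144409 + V(631)) = (-69*12*(-70) - 189950)*(-144409 - 14/631) = (-828*(-70) - 189950)*(-144409 - 14*1/631) = (57960 - 189950)*(-144409 - 14/631) = -131990*(-91122093/631) = 12027205055070/631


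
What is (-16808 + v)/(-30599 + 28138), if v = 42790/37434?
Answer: 314573941/46062537 ≈ 6.8293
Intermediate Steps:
v = 21395/18717 (v = 42790*(1/37434) = 21395/18717 ≈ 1.1431)
(-16808 + v)/(-30599 + 28138) = (-16808 + 21395/18717)/(-30599 + 28138) = -314573941/18717/(-2461) = -314573941/18717*(-1/2461) = 314573941/46062537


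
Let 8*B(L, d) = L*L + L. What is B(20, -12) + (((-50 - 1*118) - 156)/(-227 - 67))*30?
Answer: 8385/98 ≈ 85.561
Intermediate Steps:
B(L, d) = L/8 + L**2/8 (B(L, d) = (L*L + L)/8 = (L**2 + L)/8 = (L + L**2)/8 = L/8 + L**2/8)
B(20, -12) + (((-50 - 1*118) - 156)/(-227 - 67))*30 = (1/8)*20*(1 + 20) + (((-50 - 1*118) - 156)/(-227 - 67))*30 = (1/8)*20*21 + (((-50 - 118) - 156)/(-294))*30 = 105/2 + ((-168 - 156)*(-1/294))*30 = 105/2 - 324*(-1/294)*30 = 105/2 + (54/49)*30 = 105/2 + 1620/49 = 8385/98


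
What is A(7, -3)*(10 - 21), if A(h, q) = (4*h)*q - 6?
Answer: 990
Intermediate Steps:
A(h, q) = -6 + 4*h*q (A(h, q) = 4*h*q - 6 = -6 + 4*h*q)
A(7, -3)*(10 - 21) = (-6 + 4*7*(-3))*(10 - 21) = (-6 - 84)*(-11) = -90*(-11) = 990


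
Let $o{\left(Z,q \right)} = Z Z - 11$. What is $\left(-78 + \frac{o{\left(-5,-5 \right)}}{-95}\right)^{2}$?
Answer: $\frac{55115776}{9025} \approx 6107.0$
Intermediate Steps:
$o{\left(Z,q \right)} = -11 + Z^{2}$ ($o{\left(Z,q \right)} = Z^{2} - 11 = -11 + Z^{2}$)
$\left(-78 + \frac{o{\left(-5,-5 \right)}}{-95}\right)^{2} = \left(-78 + \frac{-11 + \left(-5\right)^{2}}{-95}\right)^{2} = \left(-78 + \left(-11 + 25\right) \left(- \frac{1}{95}\right)\right)^{2} = \left(-78 + 14 \left(- \frac{1}{95}\right)\right)^{2} = \left(-78 - \frac{14}{95}\right)^{2} = \left(- \frac{7424}{95}\right)^{2} = \frac{55115776}{9025}$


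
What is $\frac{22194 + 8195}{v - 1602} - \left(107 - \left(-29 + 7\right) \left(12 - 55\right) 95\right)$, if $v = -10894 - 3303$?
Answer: $\frac{1418135248}{15799} \approx 89761.0$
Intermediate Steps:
$v = -14197$ ($v = -10894 - 3303 = -14197$)
$\frac{22194 + 8195}{v - 1602} - \left(107 - \left(-29 + 7\right) \left(12 - 55\right) 95\right) = \frac{22194 + 8195}{-14197 - 1602} - \left(107 - \left(-29 + 7\right) \left(12 - 55\right) 95\right) = \frac{30389}{-15799} - \left(107 - \left(-22\right) \left(-43\right) 95\right) = 30389 \left(- \frac{1}{15799}\right) + \left(-107 + 946 \cdot 95\right) = - \frac{30389}{15799} + \left(-107 + 89870\right) = - \frac{30389}{15799} + 89763 = \frac{1418135248}{15799}$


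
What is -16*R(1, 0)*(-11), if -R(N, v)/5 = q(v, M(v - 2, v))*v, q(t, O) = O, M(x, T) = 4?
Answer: 0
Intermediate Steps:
R(N, v) = -20*v
-16*R(1, 0)*(-11) = -(-320)*0*(-11) = -16*0*(-11) = 0*(-11) = 0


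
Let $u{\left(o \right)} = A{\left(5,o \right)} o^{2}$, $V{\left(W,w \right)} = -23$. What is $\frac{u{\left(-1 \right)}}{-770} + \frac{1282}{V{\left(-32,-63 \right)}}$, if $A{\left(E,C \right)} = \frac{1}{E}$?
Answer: $- \frac{4935723}{88550} \approx -55.739$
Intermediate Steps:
$u{\left(o \right)} = \frac{o^{2}}{5}$
$\frac{u{\left(-1 \right)}}{-770} + \frac{1282}{V{\left(-32,-63 \right)}} = \frac{\frac{1}{5} \left(-1\right)^{2}}{-770} + \frac{1282}{-23} = \frac{1}{5} \cdot 1 \left(- \frac{1}{770}\right) + 1282 \left(- \frac{1}{23}\right) = \frac{1}{5} \left(- \frac{1}{770}\right) - \frac{1282}{23} = - \frac{1}{3850} - \frac{1282}{23} = - \frac{4935723}{88550}$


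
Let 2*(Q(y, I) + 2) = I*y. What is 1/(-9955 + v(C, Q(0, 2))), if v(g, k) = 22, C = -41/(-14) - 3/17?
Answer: -1/9933 ≈ -0.00010067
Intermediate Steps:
Q(y, I) = -2 + I*y/2 (Q(y, I) = -2 + (I*y)/2 = -2 + I*y/2)
C = 655/238 (C = -41*(-1/14) - 3*1/17 = 41/14 - 3/17 = 655/238 ≈ 2.7521)
1/(-9955 + v(C, Q(0, 2))) = 1/(-9955 + 22) = 1/(-9933) = -1/9933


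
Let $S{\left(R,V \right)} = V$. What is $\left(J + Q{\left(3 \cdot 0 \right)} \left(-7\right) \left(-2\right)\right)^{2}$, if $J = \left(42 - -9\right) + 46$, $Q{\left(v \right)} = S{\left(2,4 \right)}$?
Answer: $23409$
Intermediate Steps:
$Q{\left(v \right)} = 4$
$J = 97$ ($J = \left(42 + 9\right) + 46 = 51 + 46 = 97$)
$\left(J + Q{\left(3 \cdot 0 \right)} \left(-7\right) \left(-2\right)\right)^{2} = \left(97 + 4 \left(-7\right) \left(-2\right)\right)^{2} = \left(97 - -56\right)^{2} = \left(97 + 56\right)^{2} = 153^{2} = 23409$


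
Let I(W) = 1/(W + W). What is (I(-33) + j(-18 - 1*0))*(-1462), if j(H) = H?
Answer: 869159/33 ≈ 26338.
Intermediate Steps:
I(W) = 1/(2*W)
(I(-33) + j(-18 - 1*0))*(-1462) = ((½)/(-33) + (-18 - 1*0))*(-1462) = ((½)*(-1/33) + (-18 + 0))*(-1462) = (-1/66 - 18)*(-1462) = -1189/66*(-1462) = 869159/33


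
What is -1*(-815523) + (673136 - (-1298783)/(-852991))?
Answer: 1269811430286/852991 ≈ 1.4887e+6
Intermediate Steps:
-1*(-815523) + (673136 - (-1298783)/(-852991)) = 815523 + (673136 - (-1298783)*(-1)/852991) = 815523 + (673136 - 1*1298783/852991) = 815523 + (673136 - 1298783/852991) = 815523 + 574177650993/852991 = 1269811430286/852991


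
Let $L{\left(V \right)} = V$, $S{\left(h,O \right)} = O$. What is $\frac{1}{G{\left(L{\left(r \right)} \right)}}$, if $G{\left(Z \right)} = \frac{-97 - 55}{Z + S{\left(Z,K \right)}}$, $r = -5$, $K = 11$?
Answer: $- \frac{3}{76} \approx -0.039474$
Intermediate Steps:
$G{\left(Z \right)} = - \frac{152}{11 + Z}$ ($G{\left(Z \right)} = \frac{-97 - 55}{Z + 11} = - \frac{152}{11 + Z}$)
$\frac{1}{G{\left(L{\left(r \right)} \right)}} = \frac{1}{\left(-152\right) \frac{1}{11 - 5}} = \frac{1}{\left(-152\right) \frac{1}{6}} = \frac{1}{- \frac{76}{3}} = - \frac{3}{76}$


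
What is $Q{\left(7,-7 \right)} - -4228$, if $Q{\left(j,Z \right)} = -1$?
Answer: $4227$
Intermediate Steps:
$Q{\left(7,-7 \right)} - -4228 = -1 - -4228 = -1 + 4228 = 4227$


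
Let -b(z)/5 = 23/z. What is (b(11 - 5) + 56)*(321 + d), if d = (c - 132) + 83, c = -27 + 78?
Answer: 71383/6 ≈ 11897.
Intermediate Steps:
c = 51
b(z) = -115/z
d = 2 (d = (51 - 132) + 83 = -81 + 83 = 2)
(b(11 - 5) + 56)*(321 + d) = (-115/(11 - 5) + 56)*(321 + 2) = (-115/6 + 56)*323 = (221/6)*323 = 71383/6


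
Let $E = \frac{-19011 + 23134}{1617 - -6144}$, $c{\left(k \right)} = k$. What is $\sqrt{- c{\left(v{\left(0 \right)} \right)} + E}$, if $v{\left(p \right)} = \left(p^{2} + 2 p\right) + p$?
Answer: $\frac{\sqrt{31998603}}{7761} \approx 0.72887$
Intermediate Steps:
$v{\left(p \right)} = p^{2} + 3 p$
$E = \frac{4123}{7761}$ ($E = \frac{4123}{1617 + 6144} = \frac{4123}{7761} \approx 0.53125$)
$\sqrt{- c{\left(v{\left(0 \right)} \right)} + E} = \sqrt{- 0 \left(3 + 0\right) + \frac{4123}{7761}} = \sqrt{- 0 \cdot 3 + \frac{4123}{7761}} = \sqrt{\left(-1\right) 0 + \frac{4123}{7761}} = \sqrt{0 + \frac{4123}{7761}} = \sqrt{\frac{4123}{7761}} = \frac{\sqrt{31998603}}{7761}$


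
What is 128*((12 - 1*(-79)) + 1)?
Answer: 11776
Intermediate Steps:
128*((12 - 1*(-79)) + 1) = 128*((12 + 79) + 1) = 128*(91 + 1) = 128*92 = 11776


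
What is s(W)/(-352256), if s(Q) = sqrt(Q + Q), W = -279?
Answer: -3*I*sqrt(62)/352256 ≈ -6.7059e-5*I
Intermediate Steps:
s(Q) = sqrt(2)*sqrt(Q) (s(Q) = sqrt(2*Q) = sqrt(2)*sqrt(Q))
s(W)/(-352256) = (sqrt(2)*sqrt(-279))/(-352256) = (sqrt(2)*(3*I*sqrt(31)))*(-1/352256) = (3*I*sqrt(62))*(-1/352256) = -3*I*sqrt(62)/352256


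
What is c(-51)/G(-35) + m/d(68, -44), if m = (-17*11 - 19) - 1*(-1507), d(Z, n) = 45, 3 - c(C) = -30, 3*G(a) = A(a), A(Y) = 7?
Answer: 13562/315 ≈ 43.054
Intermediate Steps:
G(a) = 7/3 (G(a) = (1/3)*7 = 7/3)
c(C) = 33 (c(C) = 3 - 1*(-30) = 3 + 30 = 33)
m = 1301 (m = (-187 - 19) + 1507 = -206 + 1507 = 1301)
c(-51)/G(-35) + m/d(68, -44) = 33/(7/3) + 1301/45 = 33*(3/7) + 1301*(1/45) = 99/7 + 1301/45 = 13562/315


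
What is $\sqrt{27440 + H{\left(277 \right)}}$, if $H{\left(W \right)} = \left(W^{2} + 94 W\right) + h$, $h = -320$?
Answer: $\sqrt{129887} \approx 360.4$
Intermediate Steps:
$H{\left(W \right)} = -320 + W^{2} + 94 W$ ($H{\left(W \right)} = \left(W^{2} + 94 W\right) - 320 = -320 + W^{2} + 94 W$)
$\sqrt{27440 + H{\left(277 \right)}} = \sqrt{27440 + \left(-320 + 277^{2} + 94 \cdot 277\right)} = \sqrt{27440 + \left(-320 + 76729 + 26038\right)} = \sqrt{27440 + 102447} = \sqrt{129887}$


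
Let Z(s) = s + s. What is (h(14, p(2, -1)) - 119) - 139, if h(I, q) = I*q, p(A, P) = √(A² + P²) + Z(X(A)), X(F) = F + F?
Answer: -146 + 14*√5 ≈ -114.70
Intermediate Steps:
X(F) = 2*F
Z(s) = 2*s
p(A, P) = √(A² + P²) + 4*A (p(A, P) = √(A² + P²) + 2*(2*A) = √(A² + P²) + 4*A)
(h(14, p(2, -1)) - 119) - 139 = (14*(√(2² + (-1)²) + 4*2) - 119) - 139 = (14*(√(4 + 1) + 8) - 119) - 139 = (14*(√5 + 8) - 119) - 139 = (14*(8 + √5) - 119) - 139 = ((112 + 14*√5) - 119) - 139 = (-7 + 14*√5) - 139 = -146 + 14*√5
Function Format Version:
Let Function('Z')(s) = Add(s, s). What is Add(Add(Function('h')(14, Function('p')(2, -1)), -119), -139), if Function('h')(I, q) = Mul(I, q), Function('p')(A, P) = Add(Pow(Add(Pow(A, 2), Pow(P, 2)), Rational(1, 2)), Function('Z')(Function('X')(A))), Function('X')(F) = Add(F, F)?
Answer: Add(-146, Mul(14, Pow(5, Rational(1, 2)))) ≈ -114.70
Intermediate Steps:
Function('X')(F) = Mul(2, F)
Function('Z')(s) = Mul(2, s)
Function('p')(A, P) = Add(Pow(Add(Pow(A, 2), Pow(P, 2)), Rational(1, 2)), Mul(4, A)) (Function('p')(A, P) = Add(Pow(Add(Pow(A, 2), Pow(P, 2)), Rational(1, 2)), Mul(2, Mul(2, A))) = Add(Pow(Add(Pow(A, 2), Pow(P, 2)), Rational(1, 2)), Mul(4, A)))
Add(Add(Function('h')(14, Function('p')(2, -1)), -119), -139) = Add(Add(Mul(14, Add(Pow(Add(Pow(2, 2), Pow(-1, 2)), Rational(1, 2)), Mul(4, 2))), -119), -139) = Add(Add(Mul(14, Add(Pow(Add(4, 1), Rational(1, 2)), 8)), -119), -139) = Add(Add(Mul(14, Add(Pow(5, Rational(1, 2)), 8)), -119), -139) = Add(Add(Mul(14, Add(8, Pow(5, Rational(1, 2)))), -119), -139) = Add(Add(Add(112, Mul(14, Pow(5, Rational(1, 2)))), -119), -139) = Add(Add(-7, Mul(14, Pow(5, Rational(1, 2)))), -139) = Add(-146, Mul(14, Pow(5, Rational(1, 2))))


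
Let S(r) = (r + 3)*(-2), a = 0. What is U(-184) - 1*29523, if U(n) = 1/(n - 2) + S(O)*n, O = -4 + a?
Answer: -5559727/186 ≈ -29891.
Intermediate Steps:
O = -4 (O = -4 + 0 = -4)
S(r) = -6 - 2*r (S(r) = (3 + r)*(-2) = -6 - 2*r)
U(n) = 1/(-2 + n) + 2*n (U(n) = 1/(n - 2) + (-6 - 2*(-4))*n = 1/(-2 + n) + (-6 + 8)*n = 1/(-2 + n) + 2*n)
U(-184) - 1*29523 = (1 - 4*(-184) + 2*(-184)²)/(-2 - 184) - 1*29523 = (1 + 736 + 2*33856)/(-186) - 29523 = -(1 + 736 + 67712)/186 - 29523 = -1/186*68449 - 29523 = -68449/186 - 29523 = -5559727/186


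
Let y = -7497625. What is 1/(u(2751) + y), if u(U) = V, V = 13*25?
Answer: -1/7497300 ≈ -1.3338e-7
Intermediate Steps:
V = 325
u(U) = 325
1/(u(2751) + y) = 1/(325 - 7497625) = 1/(-7497300) = -1/7497300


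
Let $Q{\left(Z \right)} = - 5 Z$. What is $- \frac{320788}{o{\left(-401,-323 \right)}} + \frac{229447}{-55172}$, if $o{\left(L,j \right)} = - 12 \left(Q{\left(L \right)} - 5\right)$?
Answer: $\frac{761986721}{82758000} \approx 9.2074$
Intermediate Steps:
$o{\left(L,j \right)} = 60 + 60 L$ ($o{\left(L,j \right)} = - 12 \left(- 5 L - 5\right) = - 12 \left(-5 - 5 L\right) = 60 + 60 L$)
$- \frac{320788}{o{\left(-401,-323 \right)}} + \frac{229447}{-55172} = - \frac{320788}{60 + 60 \left(-401\right)} + \frac{229447}{-55172} = - \frac{320788}{60 - 24060} + 229447 \left(- \frac{1}{55172}\right) = - \frac{320788}{-24000} - \frac{229447}{55172} = \left(-320788\right) \left(- \frac{1}{24000}\right) - \frac{229447}{55172} = \frac{80197}{6000} - \frac{229447}{55172} = \frac{761986721}{82758000}$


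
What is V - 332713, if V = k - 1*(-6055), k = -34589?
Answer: -361247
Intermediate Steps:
V = -28534 (V = -34589 - 1*(-6055) = -34589 + 6055 = -28534)
V - 332713 = -28534 - 332713 = -361247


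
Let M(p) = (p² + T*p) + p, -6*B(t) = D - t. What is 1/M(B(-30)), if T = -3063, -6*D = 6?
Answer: 36/533629 ≈ 6.7463e-5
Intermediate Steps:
D = -1 (D = -⅙*6 = -1)
B(t) = ⅙ + t/6 (B(t) = -(-1 - t)/6 = ⅙ + t/6)
M(p) = p² - 3062*p (M(p) = (p² - 3063*p) + p = p² - 3062*p)
1/M(B(-30)) = 1/((⅙ + (⅙)*(-30))*(-3062 + (⅙ + (⅙)*(-30)))) = 1/((⅙ - 5)*(-3062 + (⅙ - 5))) = 1/(-29*(-3062 - 29/6)/6) = 1/(-29/6*(-18401/6)) = 1/(533629/36) = 36/533629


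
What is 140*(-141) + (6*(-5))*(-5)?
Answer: -19590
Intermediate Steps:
140*(-141) + (6*(-5))*(-5) = -19740 - 30*(-5) = -19740 + 150 = -19590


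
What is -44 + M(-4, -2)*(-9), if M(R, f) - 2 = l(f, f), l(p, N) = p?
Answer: -44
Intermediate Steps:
M(R, f) = 2 + f
-44 + M(-4, -2)*(-9) = -44 + (2 - 2)*(-9) = -44 + 0*(-9) = -44 + 0 = -44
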